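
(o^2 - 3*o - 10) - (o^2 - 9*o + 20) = 6*o - 30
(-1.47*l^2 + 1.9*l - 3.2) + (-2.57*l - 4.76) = -1.47*l^2 - 0.67*l - 7.96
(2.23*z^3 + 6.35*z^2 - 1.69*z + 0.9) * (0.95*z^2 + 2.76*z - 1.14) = 2.1185*z^5 + 12.1873*z^4 + 13.3783*z^3 - 11.0484*z^2 + 4.4106*z - 1.026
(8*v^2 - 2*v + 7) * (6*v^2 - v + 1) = 48*v^4 - 20*v^3 + 52*v^2 - 9*v + 7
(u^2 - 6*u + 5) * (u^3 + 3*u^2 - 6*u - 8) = u^5 - 3*u^4 - 19*u^3 + 43*u^2 + 18*u - 40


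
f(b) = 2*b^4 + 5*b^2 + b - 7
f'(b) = 8*b^3 + 10*b + 1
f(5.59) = 2107.72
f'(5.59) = 1454.32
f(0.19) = -6.63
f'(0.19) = 2.95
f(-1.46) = 11.29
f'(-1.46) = -38.50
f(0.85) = -1.49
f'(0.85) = 14.41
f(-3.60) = 390.12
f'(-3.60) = -408.25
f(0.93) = -0.25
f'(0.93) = 16.73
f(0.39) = -5.80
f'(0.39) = 5.37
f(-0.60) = -5.54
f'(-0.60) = -6.73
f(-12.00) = 42173.00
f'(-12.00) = -13943.00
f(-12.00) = 42173.00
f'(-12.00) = -13943.00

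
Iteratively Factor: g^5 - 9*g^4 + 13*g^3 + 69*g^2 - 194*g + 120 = (g - 5)*(g^4 - 4*g^3 - 7*g^2 + 34*g - 24) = (g - 5)*(g + 3)*(g^3 - 7*g^2 + 14*g - 8) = (g - 5)*(g - 1)*(g + 3)*(g^2 - 6*g + 8) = (g - 5)*(g - 4)*(g - 1)*(g + 3)*(g - 2)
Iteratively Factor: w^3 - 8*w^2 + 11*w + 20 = (w + 1)*(w^2 - 9*w + 20) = (w - 5)*(w + 1)*(w - 4)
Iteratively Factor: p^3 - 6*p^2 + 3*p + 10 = (p - 2)*(p^2 - 4*p - 5) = (p - 2)*(p + 1)*(p - 5)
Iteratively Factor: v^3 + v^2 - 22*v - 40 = (v - 5)*(v^2 + 6*v + 8) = (v - 5)*(v + 4)*(v + 2)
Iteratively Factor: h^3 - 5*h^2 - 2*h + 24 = (h - 4)*(h^2 - h - 6) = (h - 4)*(h + 2)*(h - 3)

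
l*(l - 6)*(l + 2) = l^3 - 4*l^2 - 12*l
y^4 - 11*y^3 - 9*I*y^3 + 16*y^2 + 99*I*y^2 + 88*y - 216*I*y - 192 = (y - 8)*(y - 3)*(y - 8*I)*(y - I)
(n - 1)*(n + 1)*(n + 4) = n^3 + 4*n^2 - n - 4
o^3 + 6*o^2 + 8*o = o*(o + 2)*(o + 4)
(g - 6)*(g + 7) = g^2 + g - 42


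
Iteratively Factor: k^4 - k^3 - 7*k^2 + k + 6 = (k + 2)*(k^3 - 3*k^2 - k + 3) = (k - 3)*(k + 2)*(k^2 - 1) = (k - 3)*(k - 1)*(k + 2)*(k + 1)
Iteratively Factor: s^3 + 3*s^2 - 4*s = (s)*(s^2 + 3*s - 4) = s*(s + 4)*(s - 1)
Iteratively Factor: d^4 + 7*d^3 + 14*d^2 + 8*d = (d + 4)*(d^3 + 3*d^2 + 2*d) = d*(d + 4)*(d^2 + 3*d + 2) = d*(d + 1)*(d + 4)*(d + 2)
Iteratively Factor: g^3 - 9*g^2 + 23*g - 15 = (g - 5)*(g^2 - 4*g + 3) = (g - 5)*(g - 1)*(g - 3)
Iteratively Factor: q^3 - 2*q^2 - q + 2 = (q - 2)*(q^2 - 1) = (q - 2)*(q + 1)*(q - 1)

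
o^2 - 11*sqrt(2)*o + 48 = (o - 8*sqrt(2))*(o - 3*sqrt(2))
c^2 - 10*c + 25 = (c - 5)^2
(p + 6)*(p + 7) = p^2 + 13*p + 42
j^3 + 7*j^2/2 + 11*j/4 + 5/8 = (j + 1/2)^2*(j + 5/2)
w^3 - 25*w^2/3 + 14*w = w*(w - 6)*(w - 7/3)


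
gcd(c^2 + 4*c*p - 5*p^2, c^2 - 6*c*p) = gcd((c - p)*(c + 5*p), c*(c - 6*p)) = 1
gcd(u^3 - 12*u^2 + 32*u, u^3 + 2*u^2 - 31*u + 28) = u - 4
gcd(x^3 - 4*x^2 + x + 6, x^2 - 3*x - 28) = 1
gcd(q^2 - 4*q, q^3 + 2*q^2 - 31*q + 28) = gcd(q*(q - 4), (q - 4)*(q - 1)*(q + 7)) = q - 4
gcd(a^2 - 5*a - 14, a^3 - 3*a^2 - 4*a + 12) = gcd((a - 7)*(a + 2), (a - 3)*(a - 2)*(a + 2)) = a + 2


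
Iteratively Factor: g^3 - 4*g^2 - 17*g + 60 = (g - 3)*(g^2 - g - 20) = (g - 5)*(g - 3)*(g + 4)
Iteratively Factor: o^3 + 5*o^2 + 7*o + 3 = (o + 1)*(o^2 + 4*o + 3) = (o + 1)*(o + 3)*(o + 1)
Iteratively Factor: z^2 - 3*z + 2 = (z - 2)*(z - 1)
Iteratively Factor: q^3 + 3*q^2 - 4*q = (q)*(q^2 + 3*q - 4) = q*(q - 1)*(q + 4)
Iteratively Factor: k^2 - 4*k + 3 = (k - 1)*(k - 3)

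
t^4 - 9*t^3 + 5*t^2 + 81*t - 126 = (t - 7)*(t - 3)*(t - 2)*(t + 3)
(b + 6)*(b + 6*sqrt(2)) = b^2 + 6*b + 6*sqrt(2)*b + 36*sqrt(2)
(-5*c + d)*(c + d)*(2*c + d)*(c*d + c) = -10*c^4*d - 10*c^4 - 13*c^3*d^2 - 13*c^3*d - 2*c^2*d^3 - 2*c^2*d^2 + c*d^4 + c*d^3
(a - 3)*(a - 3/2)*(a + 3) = a^3 - 3*a^2/2 - 9*a + 27/2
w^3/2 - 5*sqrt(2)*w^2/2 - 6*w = w*(w/2 + sqrt(2)/2)*(w - 6*sqrt(2))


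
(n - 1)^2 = n^2 - 2*n + 1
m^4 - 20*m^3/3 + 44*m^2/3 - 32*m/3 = m*(m - 8/3)*(m - 2)^2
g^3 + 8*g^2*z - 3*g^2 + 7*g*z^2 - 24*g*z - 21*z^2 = (g - 3)*(g + z)*(g + 7*z)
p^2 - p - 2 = (p - 2)*(p + 1)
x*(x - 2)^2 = x^3 - 4*x^2 + 4*x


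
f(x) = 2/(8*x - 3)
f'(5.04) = -0.01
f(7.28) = 0.04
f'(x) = -16/(8*x - 3)^2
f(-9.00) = -0.03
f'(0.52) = -11.89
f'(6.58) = -0.01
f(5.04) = 0.05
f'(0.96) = -0.73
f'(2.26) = -0.07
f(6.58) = 0.04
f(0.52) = 1.72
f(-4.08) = -0.06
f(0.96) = 0.43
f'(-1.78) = -0.05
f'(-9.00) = 0.00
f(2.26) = 0.13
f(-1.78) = -0.12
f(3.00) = 0.10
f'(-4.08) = -0.01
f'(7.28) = -0.01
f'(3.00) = -0.04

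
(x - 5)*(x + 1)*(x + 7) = x^3 + 3*x^2 - 33*x - 35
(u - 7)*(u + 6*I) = u^2 - 7*u + 6*I*u - 42*I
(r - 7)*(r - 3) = r^2 - 10*r + 21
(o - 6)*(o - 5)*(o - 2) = o^3 - 13*o^2 + 52*o - 60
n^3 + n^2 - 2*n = n*(n - 1)*(n + 2)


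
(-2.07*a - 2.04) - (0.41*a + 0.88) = -2.48*a - 2.92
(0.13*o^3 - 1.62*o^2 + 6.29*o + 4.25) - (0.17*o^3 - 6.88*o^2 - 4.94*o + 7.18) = -0.04*o^3 + 5.26*o^2 + 11.23*o - 2.93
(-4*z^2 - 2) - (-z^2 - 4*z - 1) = -3*z^2 + 4*z - 1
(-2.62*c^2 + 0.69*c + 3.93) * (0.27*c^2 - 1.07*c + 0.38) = -0.7074*c^4 + 2.9897*c^3 - 0.6728*c^2 - 3.9429*c + 1.4934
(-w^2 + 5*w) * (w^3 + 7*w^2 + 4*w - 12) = -w^5 - 2*w^4 + 31*w^3 + 32*w^2 - 60*w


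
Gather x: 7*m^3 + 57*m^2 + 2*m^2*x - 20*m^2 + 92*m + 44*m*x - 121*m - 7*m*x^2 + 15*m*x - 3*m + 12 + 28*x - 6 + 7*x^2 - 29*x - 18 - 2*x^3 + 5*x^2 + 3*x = 7*m^3 + 37*m^2 - 32*m - 2*x^3 + x^2*(12 - 7*m) + x*(2*m^2 + 59*m + 2) - 12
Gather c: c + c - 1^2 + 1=2*c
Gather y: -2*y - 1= -2*y - 1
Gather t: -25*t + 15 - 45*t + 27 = 42 - 70*t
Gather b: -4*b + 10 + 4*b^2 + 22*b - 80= 4*b^2 + 18*b - 70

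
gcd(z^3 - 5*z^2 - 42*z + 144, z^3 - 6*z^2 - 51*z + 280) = z - 8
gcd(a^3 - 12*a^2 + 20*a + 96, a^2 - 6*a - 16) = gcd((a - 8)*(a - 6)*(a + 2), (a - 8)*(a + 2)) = a^2 - 6*a - 16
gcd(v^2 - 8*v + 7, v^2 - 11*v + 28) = v - 7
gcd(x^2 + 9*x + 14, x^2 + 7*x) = x + 7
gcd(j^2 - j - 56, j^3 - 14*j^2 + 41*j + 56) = j - 8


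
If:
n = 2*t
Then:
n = 2*t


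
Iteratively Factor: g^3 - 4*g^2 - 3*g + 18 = (g - 3)*(g^2 - g - 6) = (g - 3)*(g + 2)*(g - 3)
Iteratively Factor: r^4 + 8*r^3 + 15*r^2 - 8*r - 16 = (r + 4)*(r^3 + 4*r^2 - r - 4) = (r + 1)*(r + 4)*(r^2 + 3*r - 4) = (r - 1)*(r + 1)*(r + 4)*(r + 4)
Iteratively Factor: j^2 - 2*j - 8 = (j + 2)*(j - 4)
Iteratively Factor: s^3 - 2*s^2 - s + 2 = (s - 2)*(s^2 - 1) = (s - 2)*(s - 1)*(s + 1)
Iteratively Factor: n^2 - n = (n)*(n - 1)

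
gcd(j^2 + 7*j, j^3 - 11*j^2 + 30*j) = j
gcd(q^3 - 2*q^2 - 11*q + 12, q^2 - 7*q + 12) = q - 4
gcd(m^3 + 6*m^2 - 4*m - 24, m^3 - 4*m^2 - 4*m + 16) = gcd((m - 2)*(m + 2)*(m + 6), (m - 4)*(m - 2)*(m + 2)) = m^2 - 4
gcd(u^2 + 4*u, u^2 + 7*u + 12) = u + 4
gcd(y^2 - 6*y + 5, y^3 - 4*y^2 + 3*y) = y - 1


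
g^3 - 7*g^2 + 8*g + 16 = (g - 4)^2*(g + 1)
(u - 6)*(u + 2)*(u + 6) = u^3 + 2*u^2 - 36*u - 72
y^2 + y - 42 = (y - 6)*(y + 7)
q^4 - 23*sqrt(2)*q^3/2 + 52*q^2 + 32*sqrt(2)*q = q*(q - 8*sqrt(2))*(q - 4*sqrt(2))*(q + sqrt(2)/2)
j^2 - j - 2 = (j - 2)*(j + 1)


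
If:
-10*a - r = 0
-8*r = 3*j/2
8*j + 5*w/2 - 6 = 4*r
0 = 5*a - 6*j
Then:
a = 0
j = 0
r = 0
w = 12/5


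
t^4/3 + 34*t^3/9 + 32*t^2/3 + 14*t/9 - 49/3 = (t/3 + 1)*(t - 1)*(t + 7/3)*(t + 7)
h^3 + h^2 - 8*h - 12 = (h - 3)*(h + 2)^2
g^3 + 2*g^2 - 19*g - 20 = (g - 4)*(g + 1)*(g + 5)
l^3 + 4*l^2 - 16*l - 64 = (l - 4)*(l + 4)^2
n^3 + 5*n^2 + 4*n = n*(n + 1)*(n + 4)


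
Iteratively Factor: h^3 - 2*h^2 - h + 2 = (h + 1)*(h^2 - 3*h + 2) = (h - 1)*(h + 1)*(h - 2)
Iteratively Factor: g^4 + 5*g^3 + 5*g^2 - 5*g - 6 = (g - 1)*(g^3 + 6*g^2 + 11*g + 6) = (g - 1)*(g + 3)*(g^2 + 3*g + 2) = (g - 1)*(g + 2)*(g + 3)*(g + 1)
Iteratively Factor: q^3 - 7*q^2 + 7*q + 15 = (q - 3)*(q^2 - 4*q - 5) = (q - 3)*(q + 1)*(q - 5)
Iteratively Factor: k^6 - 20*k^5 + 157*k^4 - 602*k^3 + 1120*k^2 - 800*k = (k)*(k^5 - 20*k^4 + 157*k^3 - 602*k^2 + 1120*k - 800) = k*(k - 4)*(k^4 - 16*k^3 + 93*k^2 - 230*k + 200) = k*(k - 4)^2*(k^3 - 12*k^2 + 45*k - 50) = k*(k - 5)*(k - 4)^2*(k^2 - 7*k + 10) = k*(k - 5)^2*(k - 4)^2*(k - 2)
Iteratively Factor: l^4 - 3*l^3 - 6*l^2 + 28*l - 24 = (l - 2)*(l^3 - l^2 - 8*l + 12) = (l - 2)*(l + 3)*(l^2 - 4*l + 4) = (l - 2)^2*(l + 3)*(l - 2)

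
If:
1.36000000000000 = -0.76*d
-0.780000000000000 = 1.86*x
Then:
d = -1.79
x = -0.42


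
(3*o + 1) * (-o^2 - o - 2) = -3*o^3 - 4*o^2 - 7*o - 2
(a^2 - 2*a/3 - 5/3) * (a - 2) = a^3 - 8*a^2/3 - a/3 + 10/3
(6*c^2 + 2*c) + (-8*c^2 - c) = -2*c^2 + c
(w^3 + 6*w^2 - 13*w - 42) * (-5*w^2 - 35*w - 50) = -5*w^5 - 65*w^4 - 195*w^3 + 365*w^2 + 2120*w + 2100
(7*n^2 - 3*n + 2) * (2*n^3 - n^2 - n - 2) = 14*n^5 - 13*n^4 - 13*n^2 + 4*n - 4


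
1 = 1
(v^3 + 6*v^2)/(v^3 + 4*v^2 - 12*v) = v/(v - 2)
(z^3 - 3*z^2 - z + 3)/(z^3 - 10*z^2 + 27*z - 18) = (z + 1)/(z - 6)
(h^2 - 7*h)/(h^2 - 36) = h*(h - 7)/(h^2 - 36)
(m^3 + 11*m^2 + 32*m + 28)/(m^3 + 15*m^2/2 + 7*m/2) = 2*(m^2 + 4*m + 4)/(m*(2*m + 1))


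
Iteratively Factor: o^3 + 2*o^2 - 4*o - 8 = (o - 2)*(o^2 + 4*o + 4) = (o - 2)*(o + 2)*(o + 2)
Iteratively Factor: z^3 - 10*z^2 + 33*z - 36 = (z - 3)*(z^2 - 7*z + 12) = (z - 3)^2*(z - 4)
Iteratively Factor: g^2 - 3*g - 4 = (g - 4)*(g + 1)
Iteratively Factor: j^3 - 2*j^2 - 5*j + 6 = (j - 1)*(j^2 - j - 6) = (j - 1)*(j + 2)*(j - 3)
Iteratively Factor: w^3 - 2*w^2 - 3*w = (w + 1)*(w^2 - 3*w) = w*(w + 1)*(w - 3)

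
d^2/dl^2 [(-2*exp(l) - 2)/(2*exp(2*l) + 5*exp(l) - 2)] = (-8*exp(4*l) - 12*exp(3*l) - 108*exp(2*l) - 102*exp(l) - 28)*exp(l)/(8*exp(6*l) + 60*exp(5*l) + 126*exp(4*l) + 5*exp(3*l) - 126*exp(2*l) + 60*exp(l) - 8)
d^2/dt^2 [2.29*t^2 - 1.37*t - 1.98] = 4.58000000000000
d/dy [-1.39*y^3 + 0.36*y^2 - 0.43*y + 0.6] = -4.17*y^2 + 0.72*y - 0.43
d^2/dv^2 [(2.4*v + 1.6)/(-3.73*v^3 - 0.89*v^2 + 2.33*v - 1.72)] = (-200.34576*v^5 - 314.93136*v^4 - 130.50272*v^3 + 260.59776*v^2 + 103.5408*v - 31.7104)/(51.895117*v^9 + 37.147443*v^8 - 88.387572*v^7 + 26.086127*v^6 + 89.471916*v^5 - 71.107689*v^4 - 0.945425000000006*v^3 + 35.912052*v^2 - 20.679216*v + 5.088448)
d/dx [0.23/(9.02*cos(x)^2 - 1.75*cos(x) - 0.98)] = (4.1492*cos(x) - 0.4025)*sin(x)/(-9.02*cos(x)^2 + 1.75*cos(x) + 0.98)^2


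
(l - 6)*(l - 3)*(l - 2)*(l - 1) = l^4 - 12*l^3 + 47*l^2 - 72*l + 36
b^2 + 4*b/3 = b*(b + 4/3)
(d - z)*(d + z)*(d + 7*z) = d^3 + 7*d^2*z - d*z^2 - 7*z^3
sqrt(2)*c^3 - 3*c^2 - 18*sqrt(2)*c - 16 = (c - 4*sqrt(2))*(c + 2*sqrt(2))*(sqrt(2)*c + 1)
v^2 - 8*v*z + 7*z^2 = (v - 7*z)*(v - z)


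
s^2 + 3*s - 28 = (s - 4)*(s + 7)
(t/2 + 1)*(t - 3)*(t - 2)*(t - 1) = t^4/2 - 2*t^3 - t^2/2 + 8*t - 6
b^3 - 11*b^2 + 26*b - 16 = (b - 8)*(b - 2)*(b - 1)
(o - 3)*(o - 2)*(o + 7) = o^3 + 2*o^2 - 29*o + 42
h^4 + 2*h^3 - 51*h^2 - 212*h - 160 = (h - 8)*(h + 1)*(h + 4)*(h + 5)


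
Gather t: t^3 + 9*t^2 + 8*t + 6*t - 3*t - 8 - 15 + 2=t^3 + 9*t^2 + 11*t - 21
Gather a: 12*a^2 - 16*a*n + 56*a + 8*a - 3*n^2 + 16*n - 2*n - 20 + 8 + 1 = 12*a^2 + a*(64 - 16*n) - 3*n^2 + 14*n - 11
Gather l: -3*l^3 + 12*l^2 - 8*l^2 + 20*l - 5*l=-3*l^3 + 4*l^2 + 15*l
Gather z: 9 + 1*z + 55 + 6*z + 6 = 7*z + 70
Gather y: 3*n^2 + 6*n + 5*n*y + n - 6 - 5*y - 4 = 3*n^2 + 7*n + y*(5*n - 5) - 10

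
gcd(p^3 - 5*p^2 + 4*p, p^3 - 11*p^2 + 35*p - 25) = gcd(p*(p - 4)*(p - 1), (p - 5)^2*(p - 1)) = p - 1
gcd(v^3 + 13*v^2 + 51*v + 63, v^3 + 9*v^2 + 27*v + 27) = v^2 + 6*v + 9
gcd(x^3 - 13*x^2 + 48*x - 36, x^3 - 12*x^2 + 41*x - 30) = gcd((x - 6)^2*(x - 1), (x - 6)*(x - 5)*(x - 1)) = x^2 - 7*x + 6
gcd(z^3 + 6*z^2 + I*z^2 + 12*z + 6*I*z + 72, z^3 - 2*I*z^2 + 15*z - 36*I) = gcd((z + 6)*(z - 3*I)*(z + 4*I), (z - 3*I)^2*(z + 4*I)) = z^2 + I*z + 12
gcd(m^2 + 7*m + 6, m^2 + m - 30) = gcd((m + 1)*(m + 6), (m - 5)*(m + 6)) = m + 6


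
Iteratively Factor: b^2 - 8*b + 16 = (b - 4)*(b - 4)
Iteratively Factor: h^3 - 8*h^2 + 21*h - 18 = (h - 3)*(h^2 - 5*h + 6) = (h - 3)^2*(h - 2)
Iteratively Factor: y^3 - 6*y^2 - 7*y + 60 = (y - 5)*(y^2 - y - 12) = (y - 5)*(y + 3)*(y - 4)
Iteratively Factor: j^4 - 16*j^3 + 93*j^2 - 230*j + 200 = (j - 4)*(j^3 - 12*j^2 + 45*j - 50) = (j - 5)*(j - 4)*(j^2 - 7*j + 10) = (j - 5)^2*(j - 4)*(j - 2)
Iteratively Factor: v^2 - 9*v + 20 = (v - 4)*(v - 5)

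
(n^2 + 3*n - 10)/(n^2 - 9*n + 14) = (n + 5)/(n - 7)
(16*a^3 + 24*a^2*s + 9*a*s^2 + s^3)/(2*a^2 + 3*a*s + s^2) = (16*a^2 + 8*a*s + s^2)/(2*a + s)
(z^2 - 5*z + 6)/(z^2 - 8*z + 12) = (z - 3)/(z - 6)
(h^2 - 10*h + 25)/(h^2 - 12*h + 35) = (h - 5)/(h - 7)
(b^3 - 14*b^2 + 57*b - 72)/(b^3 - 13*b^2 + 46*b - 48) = (b - 3)/(b - 2)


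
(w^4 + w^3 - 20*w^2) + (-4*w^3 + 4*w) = w^4 - 3*w^3 - 20*w^2 + 4*w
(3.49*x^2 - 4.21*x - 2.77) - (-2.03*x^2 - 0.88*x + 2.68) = 5.52*x^2 - 3.33*x - 5.45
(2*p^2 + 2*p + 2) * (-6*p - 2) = -12*p^3 - 16*p^2 - 16*p - 4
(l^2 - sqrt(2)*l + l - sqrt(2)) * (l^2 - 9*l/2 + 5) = l^4 - 7*l^3/2 - sqrt(2)*l^3 + l^2/2 + 7*sqrt(2)*l^2/2 - sqrt(2)*l/2 + 5*l - 5*sqrt(2)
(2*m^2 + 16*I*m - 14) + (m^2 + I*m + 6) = 3*m^2 + 17*I*m - 8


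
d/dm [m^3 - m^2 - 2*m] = 3*m^2 - 2*m - 2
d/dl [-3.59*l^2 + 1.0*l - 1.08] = 1.0 - 7.18*l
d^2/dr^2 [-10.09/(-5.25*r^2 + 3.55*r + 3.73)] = (556.21125*r^2 - 376.10475*r - 10.09*(10.5*r - 3.55)*(21.0*r - 7.1) - 395.17485)/(-5.25*r^2 + 3.55*r + 3.73)^3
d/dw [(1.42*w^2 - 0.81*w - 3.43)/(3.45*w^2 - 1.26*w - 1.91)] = (1.0053*w^2 + 18.2426*w - 2.7747)/(11.9025*w^4 - 8.694*w^3 - 11.5914*w^2 + 4.8132*w + 3.6481)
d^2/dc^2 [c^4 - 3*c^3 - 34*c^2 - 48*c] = 12*c^2 - 18*c - 68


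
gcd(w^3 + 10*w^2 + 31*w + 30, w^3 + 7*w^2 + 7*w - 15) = w^2 + 8*w + 15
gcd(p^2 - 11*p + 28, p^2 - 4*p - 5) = 1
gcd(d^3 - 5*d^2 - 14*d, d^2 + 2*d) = d^2 + 2*d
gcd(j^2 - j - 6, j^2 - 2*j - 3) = j - 3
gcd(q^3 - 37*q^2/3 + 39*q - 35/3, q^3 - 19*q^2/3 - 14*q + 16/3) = q - 1/3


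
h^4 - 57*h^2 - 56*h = h*(h - 8)*(h + 1)*(h + 7)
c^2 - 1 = (c - 1)*(c + 1)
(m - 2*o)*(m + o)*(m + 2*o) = m^3 + m^2*o - 4*m*o^2 - 4*o^3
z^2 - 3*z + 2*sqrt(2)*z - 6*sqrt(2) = (z - 3)*(z + 2*sqrt(2))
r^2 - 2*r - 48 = (r - 8)*(r + 6)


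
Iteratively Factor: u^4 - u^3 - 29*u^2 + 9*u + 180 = (u - 5)*(u^3 + 4*u^2 - 9*u - 36) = (u - 5)*(u - 3)*(u^2 + 7*u + 12) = (u - 5)*(u - 3)*(u + 3)*(u + 4)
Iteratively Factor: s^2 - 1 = (s + 1)*(s - 1)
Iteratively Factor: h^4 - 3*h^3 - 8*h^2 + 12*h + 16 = (h - 2)*(h^3 - h^2 - 10*h - 8) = (h - 2)*(h + 2)*(h^2 - 3*h - 4) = (h - 4)*(h - 2)*(h + 2)*(h + 1)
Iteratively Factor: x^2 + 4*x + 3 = (x + 1)*(x + 3)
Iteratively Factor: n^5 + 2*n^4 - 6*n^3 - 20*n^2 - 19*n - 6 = (n + 1)*(n^4 + n^3 - 7*n^2 - 13*n - 6) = (n + 1)^2*(n^3 - 7*n - 6) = (n - 3)*(n + 1)^2*(n^2 + 3*n + 2) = (n - 3)*(n + 1)^2*(n + 2)*(n + 1)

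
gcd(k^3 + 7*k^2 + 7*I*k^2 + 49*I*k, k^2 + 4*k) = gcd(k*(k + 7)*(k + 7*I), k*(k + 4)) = k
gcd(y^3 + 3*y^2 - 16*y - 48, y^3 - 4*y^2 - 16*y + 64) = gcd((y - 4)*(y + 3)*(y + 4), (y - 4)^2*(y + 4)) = y^2 - 16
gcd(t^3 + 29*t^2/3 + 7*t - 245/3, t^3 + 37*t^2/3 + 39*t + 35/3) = t^2 + 12*t + 35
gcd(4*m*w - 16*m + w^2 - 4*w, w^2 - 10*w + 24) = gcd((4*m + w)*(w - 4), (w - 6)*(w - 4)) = w - 4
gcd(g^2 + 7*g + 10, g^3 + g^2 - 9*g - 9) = 1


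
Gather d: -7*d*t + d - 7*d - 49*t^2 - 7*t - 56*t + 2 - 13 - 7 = d*(-7*t - 6) - 49*t^2 - 63*t - 18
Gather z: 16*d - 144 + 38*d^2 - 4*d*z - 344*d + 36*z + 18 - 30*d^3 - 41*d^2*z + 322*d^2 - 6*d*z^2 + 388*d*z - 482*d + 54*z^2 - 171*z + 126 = -30*d^3 + 360*d^2 - 810*d + z^2*(54 - 6*d) + z*(-41*d^2 + 384*d - 135)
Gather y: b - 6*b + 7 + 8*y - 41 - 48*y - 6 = -5*b - 40*y - 40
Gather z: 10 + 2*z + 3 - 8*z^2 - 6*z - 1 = -8*z^2 - 4*z + 12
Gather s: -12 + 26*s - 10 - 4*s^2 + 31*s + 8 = -4*s^2 + 57*s - 14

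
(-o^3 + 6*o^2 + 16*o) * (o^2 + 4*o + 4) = -o^5 + 2*o^4 + 36*o^3 + 88*o^2 + 64*o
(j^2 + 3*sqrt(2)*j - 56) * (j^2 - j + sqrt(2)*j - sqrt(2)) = j^4 - j^3 + 4*sqrt(2)*j^3 - 50*j^2 - 4*sqrt(2)*j^2 - 56*sqrt(2)*j + 50*j + 56*sqrt(2)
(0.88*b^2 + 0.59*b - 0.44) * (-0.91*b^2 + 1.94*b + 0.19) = -0.8008*b^4 + 1.1703*b^3 + 1.7122*b^2 - 0.7415*b - 0.0836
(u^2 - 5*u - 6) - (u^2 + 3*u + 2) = -8*u - 8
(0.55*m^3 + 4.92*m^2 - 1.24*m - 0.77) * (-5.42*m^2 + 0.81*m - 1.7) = -2.981*m^5 - 26.2209*m^4 + 9.771*m^3 - 5.195*m^2 + 1.4843*m + 1.309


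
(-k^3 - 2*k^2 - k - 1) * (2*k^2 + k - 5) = -2*k^5 - 5*k^4 + k^3 + 7*k^2 + 4*k + 5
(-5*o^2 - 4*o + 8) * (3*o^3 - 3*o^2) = -15*o^5 + 3*o^4 + 36*o^3 - 24*o^2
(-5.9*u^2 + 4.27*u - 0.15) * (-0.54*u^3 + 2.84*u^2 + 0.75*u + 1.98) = 3.186*u^5 - 19.0618*u^4 + 7.7828*u^3 - 8.9055*u^2 + 8.3421*u - 0.297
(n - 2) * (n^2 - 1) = n^3 - 2*n^2 - n + 2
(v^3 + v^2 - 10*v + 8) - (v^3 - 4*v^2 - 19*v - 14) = 5*v^2 + 9*v + 22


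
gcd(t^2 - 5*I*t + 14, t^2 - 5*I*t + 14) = t^2 - 5*I*t + 14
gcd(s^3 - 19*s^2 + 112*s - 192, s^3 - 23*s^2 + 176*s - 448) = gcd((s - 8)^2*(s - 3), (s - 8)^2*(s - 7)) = s^2 - 16*s + 64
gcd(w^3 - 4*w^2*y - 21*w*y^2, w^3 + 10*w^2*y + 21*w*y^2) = w^2 + 3*w*y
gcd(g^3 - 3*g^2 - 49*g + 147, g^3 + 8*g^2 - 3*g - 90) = g - 3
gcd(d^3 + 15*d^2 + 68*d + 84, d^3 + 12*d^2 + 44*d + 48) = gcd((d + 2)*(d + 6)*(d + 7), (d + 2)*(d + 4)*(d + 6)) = d^2 + 8*d + 12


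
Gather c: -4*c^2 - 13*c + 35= -4*c^2 - 13*c + 35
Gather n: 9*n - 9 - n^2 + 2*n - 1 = -n^2 + 11*n - 10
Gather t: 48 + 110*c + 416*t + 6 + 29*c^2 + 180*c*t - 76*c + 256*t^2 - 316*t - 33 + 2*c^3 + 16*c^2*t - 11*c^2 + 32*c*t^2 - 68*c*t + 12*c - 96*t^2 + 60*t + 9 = 2*c^3 + 18*c^2 + 46*c + t^2*(32*c + 160) + t*(16*c^2 + 112*c + 160) + 30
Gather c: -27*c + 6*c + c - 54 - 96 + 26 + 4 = -20*c - 120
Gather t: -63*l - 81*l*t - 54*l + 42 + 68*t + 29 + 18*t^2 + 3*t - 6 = -117*l + 18*t^2 + t*(71 - 81*l) + 65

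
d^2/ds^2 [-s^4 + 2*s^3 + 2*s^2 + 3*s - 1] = -12*s^2 + 12*s + 4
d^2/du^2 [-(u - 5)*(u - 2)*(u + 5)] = 4 - 6*u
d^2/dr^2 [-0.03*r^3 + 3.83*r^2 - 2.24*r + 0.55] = 7.66 - 0.18*r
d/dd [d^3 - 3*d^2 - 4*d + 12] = 3*d^2 - 6*d - 4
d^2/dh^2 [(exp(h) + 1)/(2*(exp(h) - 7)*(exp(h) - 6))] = (exp(4*h) + 17*exp(3*h) - 291*exp(2*h) + 547*exp(h) + 2310)*exp(h)/(2*(exp(6*h) - 39*exp(5*h) + 633*exp(4*h) - 5473*exp(3*h) + 26586*exp(2*h) - 68796*exp(h) + 74088))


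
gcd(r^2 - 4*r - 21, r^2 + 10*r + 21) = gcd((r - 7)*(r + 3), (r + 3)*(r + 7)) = r + 3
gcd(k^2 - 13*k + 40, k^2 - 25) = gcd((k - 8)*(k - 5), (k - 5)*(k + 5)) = k - 5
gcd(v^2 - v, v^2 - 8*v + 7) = v - 1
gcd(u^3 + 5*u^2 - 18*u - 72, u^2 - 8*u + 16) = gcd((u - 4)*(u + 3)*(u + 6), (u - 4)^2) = u - 4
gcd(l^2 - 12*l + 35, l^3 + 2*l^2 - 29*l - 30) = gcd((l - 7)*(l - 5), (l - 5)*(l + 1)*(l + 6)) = l - 5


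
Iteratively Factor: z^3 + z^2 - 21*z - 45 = (z + 3)*(z^2 - 2*z - 15) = (z + 3)^2*(z - 5)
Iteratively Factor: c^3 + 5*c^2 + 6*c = (c)*(c^2 + 5*c + 6) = c*(c + 3)*(c + 2)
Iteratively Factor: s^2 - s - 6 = (s - 3)*(s + 2)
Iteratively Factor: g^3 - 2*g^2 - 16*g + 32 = (g - 2)*(g^2 - 16) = (g - 2)*(g + 4)*(g - 4)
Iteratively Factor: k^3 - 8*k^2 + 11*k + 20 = (k + 1)*(k^2 - 9*k + 20) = (k - 5)*(k + 1)*(k - 4)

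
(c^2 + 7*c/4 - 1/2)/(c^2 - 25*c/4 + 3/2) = (c + 2)/(c - 6)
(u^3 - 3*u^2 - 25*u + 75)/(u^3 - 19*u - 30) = (u^2 + 2*u - 15)/(u^2 + 5*u + 6)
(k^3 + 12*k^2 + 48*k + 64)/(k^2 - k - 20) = (k^2 + 8*k + 16)/(k - 5)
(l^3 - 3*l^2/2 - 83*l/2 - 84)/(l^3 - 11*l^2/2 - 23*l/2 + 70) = (l^2 - 5*l - 24)/(l^2 - 9*l + 20)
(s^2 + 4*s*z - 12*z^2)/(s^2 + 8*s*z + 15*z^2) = (s^2 + 4*s*z - 12*z^2)/(s^2 + 8*s*z + 15*z^2)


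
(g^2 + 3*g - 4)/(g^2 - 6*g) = (g^2 + 3*g - 4)/(g*(g - 6))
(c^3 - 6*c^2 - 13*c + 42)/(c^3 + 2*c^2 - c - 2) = (c^3 - 6*c^2 - 13*c + 42)/(c^3 + 2*c^2 - c - 2)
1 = 1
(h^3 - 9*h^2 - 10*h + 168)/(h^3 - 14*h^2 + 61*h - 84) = (h^2 - 2*h - 24)/(h^2 - 7*h + 12)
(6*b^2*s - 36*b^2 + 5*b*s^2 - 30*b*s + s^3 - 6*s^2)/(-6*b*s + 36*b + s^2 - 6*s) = (6*b^2 + 5*b*s + s^2)/(-6*b + s)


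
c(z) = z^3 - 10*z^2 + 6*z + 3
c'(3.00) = -27.00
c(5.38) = -98.44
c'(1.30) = -14.93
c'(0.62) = -5.25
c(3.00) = -42.00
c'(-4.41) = 152.54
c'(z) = 3*z^2 - 20*z + 6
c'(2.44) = -24.94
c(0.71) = 2.58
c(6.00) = -105.00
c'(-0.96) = 27.96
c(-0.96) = -12.86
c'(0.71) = -6.69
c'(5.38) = -14.77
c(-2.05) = -59.94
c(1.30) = -3.90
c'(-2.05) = 59.61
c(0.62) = 3.11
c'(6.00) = -6.00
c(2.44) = -27.37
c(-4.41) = -303.71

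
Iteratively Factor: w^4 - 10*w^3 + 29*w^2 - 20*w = (w - 5)*(w^3 - 5*w^2 + 4*w) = (w - 5)*(w - 1)*(w^2 - 4*w) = (w - 5)*(w - 4)*(w - 1)*(w)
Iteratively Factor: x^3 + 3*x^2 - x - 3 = (x + 3)*(x^2 - 1) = (x - 1)*(x + 3)*(x + 1)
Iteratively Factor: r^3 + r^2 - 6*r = (r + 3)*(r^2 - 2*r) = (r - 2)*(r + 3)*(r)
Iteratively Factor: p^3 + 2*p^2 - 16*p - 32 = (p - 4)*(p^2 + 6*p + 8) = (p - 4)*(p + 2)*(p + 4)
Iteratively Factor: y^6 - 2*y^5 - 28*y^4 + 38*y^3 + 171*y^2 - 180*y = (y - 3)*(y^5 + y^4 - 25*y^3 - 37*y^2 + 60*y) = y*(y - 3)*(y^4 + y^3 - 25*y^2 - 37*y + 60) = y*(y - 3)*(y - 1)*(y^3 + 2*y^2 - 23*y - 60) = y*(y - 3)*(y - 1)*(y + 4)*(y^2 - 2*y - 15) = y*(y - 3)*(y - 1)*(y + 3)*(y + 4)*(y - 5)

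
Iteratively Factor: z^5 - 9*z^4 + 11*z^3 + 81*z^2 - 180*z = (z - 3)*(z^4 - 6*z^3 - 7*z^2 + 60*z) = (z - 3)*(z + 3)*(z^3 - 9*z^2 + 20*z) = z*(z - 3)*(z + 3)*(z^2 - 9*z + 20) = z*(z - 5)*(z - 3)*(z + 3)*(z - 4)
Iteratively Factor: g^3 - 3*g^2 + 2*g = (g)*(g^2 - 3*g + 2) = g*(g - 2)*(g - 1)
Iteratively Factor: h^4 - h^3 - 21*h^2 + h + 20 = (h + 4)*(h^3 - 5*h^2 - h + 5) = (h - 1)*(h + 4)*(h^2 - 4*h - 5) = (h - 1)*(h + 1)*(h + 4)*(h - 5)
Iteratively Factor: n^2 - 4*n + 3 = (n - 1)*(n - 3)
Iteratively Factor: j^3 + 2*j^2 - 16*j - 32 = (j - 4)*(j^2 + 6*j + 8) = (j - 4)*(j + 4)*(j + 2)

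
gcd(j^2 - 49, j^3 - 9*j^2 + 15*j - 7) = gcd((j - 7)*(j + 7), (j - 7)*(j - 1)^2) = j - 7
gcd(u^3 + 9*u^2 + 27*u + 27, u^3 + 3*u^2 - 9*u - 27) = u^2 + 6*u + 9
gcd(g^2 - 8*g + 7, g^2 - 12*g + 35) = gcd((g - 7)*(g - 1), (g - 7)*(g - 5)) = g - 7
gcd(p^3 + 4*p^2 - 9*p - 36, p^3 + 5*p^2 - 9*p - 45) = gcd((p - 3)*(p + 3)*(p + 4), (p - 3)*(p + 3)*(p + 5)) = p^2 - 9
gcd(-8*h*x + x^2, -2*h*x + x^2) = x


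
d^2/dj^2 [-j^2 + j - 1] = -2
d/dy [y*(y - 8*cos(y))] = 8*y*sin(y) + 2*y - 8*cos(y)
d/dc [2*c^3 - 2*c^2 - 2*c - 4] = 6*c^2 - 4*c - 2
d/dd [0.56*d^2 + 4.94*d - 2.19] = 1.12*d + 4.94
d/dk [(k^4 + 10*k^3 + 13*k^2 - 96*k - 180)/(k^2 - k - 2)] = (2*k^5 + 7*k^4 - 28*k^3 + 23*k^2 + 308*k + 12)/(k^4 - 2*k^3 - 3*k^2 + 4*k + 4)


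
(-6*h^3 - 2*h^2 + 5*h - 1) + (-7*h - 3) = -6*h^3 - 2*h^2 - 2*h - 4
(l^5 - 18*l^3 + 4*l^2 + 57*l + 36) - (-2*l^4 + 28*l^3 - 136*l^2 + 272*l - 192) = l^5 + 2*l^4 - 46*l^3 + 140*l^2 - 215*l + 228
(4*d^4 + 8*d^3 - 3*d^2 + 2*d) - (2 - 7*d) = 4*d^4 + 8*d^3 - 3*d^2 + 9*d - 2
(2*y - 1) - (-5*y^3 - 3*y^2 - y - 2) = 5*y^3 + 3*y^2 + 3*y + 1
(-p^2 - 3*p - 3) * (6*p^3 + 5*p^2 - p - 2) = -6*p^5 - 23*p^4 - 32*p^3 - 10*p^2 + 9*p + 6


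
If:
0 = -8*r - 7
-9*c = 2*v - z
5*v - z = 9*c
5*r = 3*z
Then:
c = -5/72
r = -7/8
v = -5/12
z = -35/24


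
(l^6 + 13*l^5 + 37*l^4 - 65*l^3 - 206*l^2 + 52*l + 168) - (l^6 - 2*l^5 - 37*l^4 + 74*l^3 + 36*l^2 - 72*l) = 15*l^5 + 74*l^4 - 139*l^3 - 242*l^2 + 124*l + 168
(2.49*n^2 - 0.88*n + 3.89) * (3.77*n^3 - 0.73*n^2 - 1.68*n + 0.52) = 9.3873*n^5 - 5.1353*n^4 + 11.1245*n^3 - 0.0665*n^2 - 6.9928*n + 2.0228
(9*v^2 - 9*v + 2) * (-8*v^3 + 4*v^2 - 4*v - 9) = -72*v^5 + 108*v^4 - 88*v^3 - 37*v^2 + 73*v - 18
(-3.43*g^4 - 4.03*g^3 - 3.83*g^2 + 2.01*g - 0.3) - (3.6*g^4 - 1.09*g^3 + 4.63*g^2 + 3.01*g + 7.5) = -7.03*g^4 - 2.94*g^3 - 8.46*g^2 - 1.0*g - 7.8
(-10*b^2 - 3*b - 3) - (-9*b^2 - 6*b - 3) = -b^2 + 3*b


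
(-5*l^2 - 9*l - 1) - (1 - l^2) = -4*l^2 - 9*l - 2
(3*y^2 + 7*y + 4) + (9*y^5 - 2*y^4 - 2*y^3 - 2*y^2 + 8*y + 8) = 9*y^5 - 2*y^4 - 2*y^3 + y^2 + 15*y + 12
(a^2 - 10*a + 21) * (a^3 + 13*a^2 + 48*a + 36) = a^5 + 3*a^4 - 61*a^3 - 171*a^2 + 648*a + 756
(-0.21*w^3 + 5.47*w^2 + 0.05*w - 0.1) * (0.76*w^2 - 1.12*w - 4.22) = -0.1596*w^5 + 4.3924*w^4 - 5.2022*w^3 - 23.2154*w^2 - 0.099*w + 0.422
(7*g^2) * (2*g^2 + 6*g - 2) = 14*g^4 + 42*g^3 - 14*g^2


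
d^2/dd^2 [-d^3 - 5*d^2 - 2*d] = -6*d - 10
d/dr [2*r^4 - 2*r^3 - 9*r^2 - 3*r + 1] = 8*r^3 - 6*r^2 - 18*r - 3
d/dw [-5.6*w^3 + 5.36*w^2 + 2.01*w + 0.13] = -16.8*w^2 + 10.72*w + 2.01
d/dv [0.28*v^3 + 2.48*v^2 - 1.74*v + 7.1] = 0.84*v^2 + 4.96*v - 1.74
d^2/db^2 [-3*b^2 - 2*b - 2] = -6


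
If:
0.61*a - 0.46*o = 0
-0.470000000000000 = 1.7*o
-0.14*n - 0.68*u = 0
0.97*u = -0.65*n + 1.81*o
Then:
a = -0.21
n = -1.11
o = -0.28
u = 0.23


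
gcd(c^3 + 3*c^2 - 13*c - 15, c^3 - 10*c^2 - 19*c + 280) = c + 5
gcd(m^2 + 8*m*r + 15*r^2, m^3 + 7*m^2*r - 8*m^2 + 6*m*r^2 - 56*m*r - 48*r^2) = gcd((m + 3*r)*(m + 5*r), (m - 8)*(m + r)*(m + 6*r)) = 1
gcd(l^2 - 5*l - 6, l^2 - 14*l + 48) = l - 6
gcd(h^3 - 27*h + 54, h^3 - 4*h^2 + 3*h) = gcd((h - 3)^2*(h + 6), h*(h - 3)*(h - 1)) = h - 3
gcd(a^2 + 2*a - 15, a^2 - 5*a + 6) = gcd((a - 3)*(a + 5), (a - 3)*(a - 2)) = a - 3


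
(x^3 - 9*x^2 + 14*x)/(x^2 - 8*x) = (x^2 - 9*x + 14)/(x - 8)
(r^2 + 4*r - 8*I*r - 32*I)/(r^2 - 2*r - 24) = (r - 8*I)/(r - 6)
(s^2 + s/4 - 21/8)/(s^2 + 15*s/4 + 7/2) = (s - 3/2)/(s + 2)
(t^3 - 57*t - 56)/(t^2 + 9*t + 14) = (t^2 - 7*t - 8)/(t + 2)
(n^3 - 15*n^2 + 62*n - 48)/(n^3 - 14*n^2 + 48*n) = (n - 1)/n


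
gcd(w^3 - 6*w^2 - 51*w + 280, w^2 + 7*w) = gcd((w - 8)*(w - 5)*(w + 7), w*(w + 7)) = w + 7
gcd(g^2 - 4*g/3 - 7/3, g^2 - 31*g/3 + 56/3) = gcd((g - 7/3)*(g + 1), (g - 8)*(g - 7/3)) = g - 7/3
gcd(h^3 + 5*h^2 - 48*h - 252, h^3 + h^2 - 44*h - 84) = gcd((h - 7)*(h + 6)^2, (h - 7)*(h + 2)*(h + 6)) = h^2 - h - 42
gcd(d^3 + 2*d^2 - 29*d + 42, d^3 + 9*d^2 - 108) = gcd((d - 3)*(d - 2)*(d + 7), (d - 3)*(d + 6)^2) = d - 3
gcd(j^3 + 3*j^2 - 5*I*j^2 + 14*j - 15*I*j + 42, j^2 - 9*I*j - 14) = j - 7*I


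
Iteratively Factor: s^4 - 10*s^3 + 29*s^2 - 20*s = (s - 4)*(s^3 - 6*s^2 + 5*s) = (s - 4)*(s - 1)*(s^2 - 5*s) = (s - 5)*(s - 4)*(s - 1)*(s)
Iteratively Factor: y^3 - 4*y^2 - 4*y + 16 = (y + 2)*(y^2 - 6*y + 8) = (y - 4)*(y + 2)*(y - 2)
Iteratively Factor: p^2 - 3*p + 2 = (p - 1)*(p - 2)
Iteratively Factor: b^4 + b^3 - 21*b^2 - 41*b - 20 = (b - 5)*(b^3 + 6*b^2 + 9*b + 4) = (b - 5)*(b + 1)*(b^2 + 5*b + 4) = (b - 5)*(b + 1)^2*(b + 4)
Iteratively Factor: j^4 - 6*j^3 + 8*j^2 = (j - 4)*(j^3 - 2*j^2) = (j - 4)*(j - 2)*(j^2) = j*(j - 4)*(j - 2)*(j)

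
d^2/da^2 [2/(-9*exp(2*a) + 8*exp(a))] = 8*((9*exp(a) - 8)*(9*exp(a) - 2) - 2*(9*exp(a) - 4)^2)*exp(-a)/(9*exp(a) - 8)^3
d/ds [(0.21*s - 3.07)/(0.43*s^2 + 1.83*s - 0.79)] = (-0.0903*s^2 + 2.6402*s + 5.4522)/(0.1849*s^4 + 1.5738*s^3 + 2.6695*s^2 - 2.8914*s + 0.6241)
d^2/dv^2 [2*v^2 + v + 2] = 4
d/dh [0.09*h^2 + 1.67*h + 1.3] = 0.18*h + 1.67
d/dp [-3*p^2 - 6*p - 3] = -6*p - 6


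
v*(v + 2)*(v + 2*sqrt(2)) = v^3 + 2*v^2 + 2*sqrt(2)*v^2 + 4*sqrt(2)*v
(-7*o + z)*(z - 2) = -7*o*z + 14*o + z^2 - 2*z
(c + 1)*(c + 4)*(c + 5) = c^3 + 10*c^2 + 29*c + 20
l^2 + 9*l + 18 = (l + 3)*(l + 6)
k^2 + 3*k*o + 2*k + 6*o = (k + 2)*(k + 3*o)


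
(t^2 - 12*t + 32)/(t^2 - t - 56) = (t - 4)/(t + 7)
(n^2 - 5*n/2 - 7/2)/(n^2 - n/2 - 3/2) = (2*n - 7)/(2*n - 3)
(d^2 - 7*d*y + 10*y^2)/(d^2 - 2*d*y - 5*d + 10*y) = (d - 5*y)/(d - 5)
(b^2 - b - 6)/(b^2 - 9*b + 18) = (b + 2)/(b - 6)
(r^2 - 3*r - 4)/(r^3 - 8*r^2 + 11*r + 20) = 1/(r - 5)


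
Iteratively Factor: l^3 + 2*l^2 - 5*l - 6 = (l + 3)*(l^2 - l - 2) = (l - 2)*(l + 3)*(l + 1)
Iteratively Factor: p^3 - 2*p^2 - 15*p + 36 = (p - 3)*(p^2 + p - 12) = (p - 3)*(p + 4)*(p - 3)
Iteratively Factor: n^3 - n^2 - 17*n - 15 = (n - 5)*(n^2 + 4*n + 3) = (n - 5)*(n + 3)*(n + 1)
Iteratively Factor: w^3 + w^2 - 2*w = (w - 1)*(w^2 + 2*w) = (w - 1)*(w + 2)*(w)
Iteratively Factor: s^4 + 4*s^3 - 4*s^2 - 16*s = (s + 2)*(s^3 + 2*s^2 - 8*s) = (s - 2)*(s + 2)*(s^2 + 4*s) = s*(s - 2)*(s + 2)*(s + 4)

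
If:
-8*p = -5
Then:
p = 5/8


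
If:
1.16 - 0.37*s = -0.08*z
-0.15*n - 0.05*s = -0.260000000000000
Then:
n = 0.688288288288288 - 0.0720720720720721*z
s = 0.216216216216216*z + 3.13513513513514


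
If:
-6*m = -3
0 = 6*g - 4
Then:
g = 2/3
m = 1/2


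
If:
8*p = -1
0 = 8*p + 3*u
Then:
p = -1/8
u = 1/3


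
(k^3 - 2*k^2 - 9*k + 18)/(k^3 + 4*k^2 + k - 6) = (k^2 - 5*k + 6)/(k^2 + k - 2)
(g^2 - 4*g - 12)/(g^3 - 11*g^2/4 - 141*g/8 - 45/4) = 8*(g + 2)/(8*g^2 + 26*g + 15)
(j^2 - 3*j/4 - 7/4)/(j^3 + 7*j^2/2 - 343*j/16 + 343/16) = 4*(j + 1)/(4*j^2 + 21*j - 49)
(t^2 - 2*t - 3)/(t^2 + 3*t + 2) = (t - 3)/(t + 2)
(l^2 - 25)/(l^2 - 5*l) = (l + 5)/l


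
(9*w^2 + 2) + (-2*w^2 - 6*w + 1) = 7*w^2 - 6*w + 3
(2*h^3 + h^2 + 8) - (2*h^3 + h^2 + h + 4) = 4 - h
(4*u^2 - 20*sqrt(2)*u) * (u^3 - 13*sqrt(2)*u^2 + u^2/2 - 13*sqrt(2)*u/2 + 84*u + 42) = 4*u^5 - 72*sqrt(2)*u^4 + 2*u^4 - 36*sqrt(2)*u^3 + 856*u^3 - 1680*sqrt(2)*u^2 + 428*u^2 - 840*sqrt(2)*u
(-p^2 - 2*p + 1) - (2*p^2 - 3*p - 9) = -3*p^2 + p + 10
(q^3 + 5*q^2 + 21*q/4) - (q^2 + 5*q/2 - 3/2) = q^3 + 4*q^2 + 11*q/4 + 3/2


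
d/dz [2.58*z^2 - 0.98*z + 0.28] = 5.16*z - 0.98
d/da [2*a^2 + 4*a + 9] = 4*a + 4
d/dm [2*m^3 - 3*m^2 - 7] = 6*m*(m - 1)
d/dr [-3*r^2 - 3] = -6*r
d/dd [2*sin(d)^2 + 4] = 2*sin(2*d)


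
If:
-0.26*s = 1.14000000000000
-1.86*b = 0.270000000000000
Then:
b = -0.15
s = -4.38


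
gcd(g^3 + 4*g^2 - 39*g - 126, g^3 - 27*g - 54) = g^2 - 3*g - 18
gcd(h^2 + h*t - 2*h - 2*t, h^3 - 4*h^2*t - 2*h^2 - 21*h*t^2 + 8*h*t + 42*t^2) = h - 2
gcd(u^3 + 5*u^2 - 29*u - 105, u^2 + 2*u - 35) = u^2 + 2*u - 35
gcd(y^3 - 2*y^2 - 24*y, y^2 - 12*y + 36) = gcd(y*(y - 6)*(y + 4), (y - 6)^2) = y - 6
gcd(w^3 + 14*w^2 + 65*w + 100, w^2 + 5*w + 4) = w + 4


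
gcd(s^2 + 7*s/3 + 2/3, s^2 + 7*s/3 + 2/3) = s^2 + 7*s/3 + 2/3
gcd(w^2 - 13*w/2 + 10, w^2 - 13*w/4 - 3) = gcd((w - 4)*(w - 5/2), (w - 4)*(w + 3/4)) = w - 4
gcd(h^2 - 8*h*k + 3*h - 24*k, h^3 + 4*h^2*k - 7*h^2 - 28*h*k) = 1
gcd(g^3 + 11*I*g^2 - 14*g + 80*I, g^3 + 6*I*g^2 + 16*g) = g^2 + 6*I*g + 16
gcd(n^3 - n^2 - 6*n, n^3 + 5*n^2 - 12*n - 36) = n^2 - n - 6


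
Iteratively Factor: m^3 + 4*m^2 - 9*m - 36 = (m - 3)*(m^2 + 7*m + 12) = (m - 3)*(m + 4)*(m + 3)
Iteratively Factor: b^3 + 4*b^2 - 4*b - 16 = (b + 4)*(b^2 - 4) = (b - 2)*(b + 4)*(b + 2)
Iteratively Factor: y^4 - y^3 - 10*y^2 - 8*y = (y - 4)*(y^3 + 3*y^2 + 2*y) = y*(y - 4)*(y^2 + 3*y + 2) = y*(y - 4)*(y + 2)*(y + 1)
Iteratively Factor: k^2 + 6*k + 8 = (k + 4)*(k + 2)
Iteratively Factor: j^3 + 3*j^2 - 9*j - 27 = (j - 3)*(j^2 + 6*j + 9) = (j - 3)*(j + 3)*(j + 3)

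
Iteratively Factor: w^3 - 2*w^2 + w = (w - 1)*(w^2 - w) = (w - 1)^2*(w)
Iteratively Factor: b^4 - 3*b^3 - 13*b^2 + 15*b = (b)*(b^3 - 3*b^2 - 13*b + 15) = b*(b + 3)*(b^2 - 6*b + 5) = b*(b - 5)*(b + 3)*(b - 1)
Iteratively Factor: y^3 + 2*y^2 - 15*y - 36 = (y + 3)*(y^2 - y - 12) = (y - 4)*(y + 3)*(y + 3)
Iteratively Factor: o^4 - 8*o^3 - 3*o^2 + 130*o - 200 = (o + 4)*(o^3 - 12*o^2 + 45*o - 50) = (o - 5)*(o + 4)*(o^2 - 7*o + 10) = (o - 5)^2*(o + 4)*(o - 2)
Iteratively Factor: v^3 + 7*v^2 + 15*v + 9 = (v + 3)*(v^2 + 4*v + 3) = (v + 3)^2*(v + 1)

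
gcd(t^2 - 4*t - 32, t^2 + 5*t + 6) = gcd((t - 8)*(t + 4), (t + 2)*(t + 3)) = 1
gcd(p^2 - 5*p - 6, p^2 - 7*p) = 1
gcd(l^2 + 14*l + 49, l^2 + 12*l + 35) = l + 7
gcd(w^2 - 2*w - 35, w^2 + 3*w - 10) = w + 5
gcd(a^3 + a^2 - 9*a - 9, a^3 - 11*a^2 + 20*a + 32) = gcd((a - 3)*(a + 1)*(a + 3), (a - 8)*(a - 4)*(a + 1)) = a + 1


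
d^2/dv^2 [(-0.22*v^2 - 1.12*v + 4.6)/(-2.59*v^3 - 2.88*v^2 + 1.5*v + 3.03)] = (2.951564*v^6 + 45.078432*v^5 - 315.033096*v^4 - 495.643548*v^3 - 4.70750400000003*v^2 - 38.723112*v - 107.124084)/(17.373979*v^9 + 57.957984*v^8 + 34.261038*v^7 - 104.221557*v^6 - 155.450556*v^5 + 14.673204*v^4 + 146.498193*v^3 + 58.870476*v^2 - 41.31405*v - 27.818127)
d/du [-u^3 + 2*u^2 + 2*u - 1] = -3*u^2 + 4*u + 2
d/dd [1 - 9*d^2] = -18*d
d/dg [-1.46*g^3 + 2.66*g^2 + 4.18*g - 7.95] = -4.38*g^2 + 5.32*g + 4.18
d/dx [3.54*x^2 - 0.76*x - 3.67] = 7.08*x - 0.76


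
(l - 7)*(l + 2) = l^2 - 5*l - 14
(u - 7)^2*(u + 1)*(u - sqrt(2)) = u^4 - 13*u^3 - sqrt(2)*u^3 + 13*sqrt(2)*u^2 + 35*u^2 - 35*sqrt(2)*u + 49*u - 49*sqrt(2)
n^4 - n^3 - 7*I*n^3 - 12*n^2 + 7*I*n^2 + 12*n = n*(n - 1)*(n - 4*I)*(n - 3*I)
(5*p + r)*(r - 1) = 5*p*r - 5*p + r^2 - r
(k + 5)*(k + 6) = k^2 + 11*k + 30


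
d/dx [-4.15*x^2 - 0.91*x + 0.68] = -8.3*x - 0.91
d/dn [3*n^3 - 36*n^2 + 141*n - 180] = 9*n^2 - 72*n + 141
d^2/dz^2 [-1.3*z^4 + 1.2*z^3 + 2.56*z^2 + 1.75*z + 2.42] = -15.6*z^2 + 7.2*z + 5.12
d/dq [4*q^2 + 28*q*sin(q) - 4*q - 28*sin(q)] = 28*q*cos(q) + 8*q - 28*sqrt(2)*cos(q + pi/4) - 4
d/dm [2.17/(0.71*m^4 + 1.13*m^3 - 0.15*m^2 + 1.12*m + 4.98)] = (-6.1628*m^3 - 7.3563*m^2 + 0.651*m - 2.4304)/(0.71*m^4 + 1.13*m^3 - 0.15*m^2 + 1.12*m + 4.98)^2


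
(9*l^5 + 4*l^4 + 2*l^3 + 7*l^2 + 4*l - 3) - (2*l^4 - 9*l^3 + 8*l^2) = 9*l^5 + 2*l^4 + 11*l^3 - l^2 + 4*l - 3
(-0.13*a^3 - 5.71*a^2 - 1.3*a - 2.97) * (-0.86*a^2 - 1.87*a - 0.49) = 0.1118*a^5 + 5.1537*a^4 + 11.8594*a^3 + 7.7831*a^2 + 6.1909*a + 1.4553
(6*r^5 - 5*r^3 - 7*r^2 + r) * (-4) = -24*r^5 + 20*r^3 + 28*r^2 - 4*r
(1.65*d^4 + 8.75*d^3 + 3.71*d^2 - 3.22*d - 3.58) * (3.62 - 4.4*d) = -7.26*d^5 - 32.527*d^4 + 15.351*d^3 + 27.5982*d^2 + 4.0956*d - 12.9596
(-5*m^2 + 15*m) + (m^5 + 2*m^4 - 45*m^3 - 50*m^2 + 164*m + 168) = m^5 + 2*m^4 - 45*m^3 - 55*m^2 + 179*m + 168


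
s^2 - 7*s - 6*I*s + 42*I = (s - 7)*(s - 6*I)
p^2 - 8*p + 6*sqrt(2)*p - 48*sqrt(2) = (p - 8)*(p + 6*sqrt(2))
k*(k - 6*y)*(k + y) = k^3 - 5*k^2*y - 6*k*y^2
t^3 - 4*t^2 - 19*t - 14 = (t - 7)*(t + 1)*(t + 2)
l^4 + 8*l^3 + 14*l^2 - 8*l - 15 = (l - 1)*(l + 1)*(l + 3)*(l + 5)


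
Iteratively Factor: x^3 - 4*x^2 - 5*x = (x)*(x^2 - 4*x - 5) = x*(x - 5)*(x + 1)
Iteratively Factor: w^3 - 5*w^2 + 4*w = (w - 1)*(w^2 - 4*w) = (w - 4)*(w - 1)*(w)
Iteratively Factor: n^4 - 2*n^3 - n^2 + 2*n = (n - 2)*(n^3 - n) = n*(n - 2)*(n^2 - 1) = n*(n - 2)*(n - 1)*(n + 1)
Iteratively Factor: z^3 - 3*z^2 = (z)*(z^2 - 3*z) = z^2*(z - 3)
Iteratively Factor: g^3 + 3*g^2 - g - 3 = (g + 3)*(g^2 - 1) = (g - 1)*(g + 3)*(g + 1)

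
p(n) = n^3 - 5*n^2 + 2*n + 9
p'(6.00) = 50.00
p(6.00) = 57.00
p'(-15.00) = 827.00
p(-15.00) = -4521.00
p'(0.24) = -0.23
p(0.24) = 9.21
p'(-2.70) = 50.87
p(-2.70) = -52.53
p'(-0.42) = 6.73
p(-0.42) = 7.20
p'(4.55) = 18.61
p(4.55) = 8.78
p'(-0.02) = 2.20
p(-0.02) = 8.96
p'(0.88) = -4.48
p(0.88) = 7.57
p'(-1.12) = 16.96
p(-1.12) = -0.92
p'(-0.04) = 2.40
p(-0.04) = 8.91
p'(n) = 3*n^2 - 10*n + 2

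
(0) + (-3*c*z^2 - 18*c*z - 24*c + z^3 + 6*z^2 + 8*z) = -3*c*z^2 - 18*c*z - 24*c + z^3 + 6*z^2 + 8*z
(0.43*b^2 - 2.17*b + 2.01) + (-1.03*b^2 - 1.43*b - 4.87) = -0.6*b^2 - 3.6*b - 2.86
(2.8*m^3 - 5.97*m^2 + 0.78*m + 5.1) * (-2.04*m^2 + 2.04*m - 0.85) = -5.712*m^5 + 17.8908*m^4 - 16.15*m^3 - 3.7383*m^2 + 9.741*m - 4.335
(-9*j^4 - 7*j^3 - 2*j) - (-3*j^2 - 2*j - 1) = -9*j^4 - 7*j^3 + 3*j^2 + 1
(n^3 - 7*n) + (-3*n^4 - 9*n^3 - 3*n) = -3*n^4 - 8*n^3 - 10*n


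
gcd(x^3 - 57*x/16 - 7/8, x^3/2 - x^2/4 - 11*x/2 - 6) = 1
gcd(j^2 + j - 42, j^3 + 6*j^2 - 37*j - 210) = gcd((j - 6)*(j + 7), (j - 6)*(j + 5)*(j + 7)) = j^2 + j - 42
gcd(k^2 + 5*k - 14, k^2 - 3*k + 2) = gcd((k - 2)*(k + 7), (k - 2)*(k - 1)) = k - 2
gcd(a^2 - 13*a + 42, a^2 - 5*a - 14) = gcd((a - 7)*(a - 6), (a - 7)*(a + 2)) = a - 7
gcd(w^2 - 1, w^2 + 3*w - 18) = 1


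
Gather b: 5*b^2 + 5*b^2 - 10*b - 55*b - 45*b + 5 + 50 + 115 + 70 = 10*b^2 - 110*b + 240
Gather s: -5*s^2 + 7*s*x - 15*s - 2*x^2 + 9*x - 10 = -5*s^2 + s*(7*x - 15) - 2*x^2 + 9*x - 10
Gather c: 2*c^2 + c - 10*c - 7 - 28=2*c^2 - 9*c - 35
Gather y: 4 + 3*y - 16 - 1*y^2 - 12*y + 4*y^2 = 3*y^2 - 9*y - 12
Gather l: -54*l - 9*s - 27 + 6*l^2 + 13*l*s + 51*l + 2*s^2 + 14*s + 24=6*l^2 + l*(13*s - 3) + 2*s^2 + 5*s - 3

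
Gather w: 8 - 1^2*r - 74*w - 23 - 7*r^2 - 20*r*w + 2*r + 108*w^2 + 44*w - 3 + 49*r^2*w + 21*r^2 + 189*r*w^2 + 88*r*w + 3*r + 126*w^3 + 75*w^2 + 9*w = 14*r^2 + 4*r + 126*w^3 + w^2*(189*r + 183) + w*(49*r^2 + 68*r - 21) - 18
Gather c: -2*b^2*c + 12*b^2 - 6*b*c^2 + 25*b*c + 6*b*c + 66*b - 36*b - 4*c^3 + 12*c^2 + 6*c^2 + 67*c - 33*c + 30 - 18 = 12*b^2 + 30*b - 4*c^3 + c^2*(18 - 6*b) + c*(-2*b^2 + 31*b + 34) + 12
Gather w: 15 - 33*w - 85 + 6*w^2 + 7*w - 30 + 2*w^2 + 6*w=8*w^2 - 20*w - 100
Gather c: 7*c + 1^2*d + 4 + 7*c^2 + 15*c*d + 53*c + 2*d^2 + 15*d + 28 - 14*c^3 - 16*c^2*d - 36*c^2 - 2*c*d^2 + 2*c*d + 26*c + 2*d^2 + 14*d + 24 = -14*c^3 + c^2*(-16*d - 29) + c*(-2*d^2 + 17*d + 86) + 4*d^2 + 30*d + 56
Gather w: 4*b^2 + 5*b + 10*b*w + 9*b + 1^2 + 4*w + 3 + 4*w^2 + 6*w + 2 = 4*b^2 + 14*b + 4*w^2 + w*(10*b + 10) + 6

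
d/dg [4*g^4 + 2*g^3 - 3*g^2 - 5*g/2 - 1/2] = 16*g^3 + 6*g^2 - 6*g - 5/2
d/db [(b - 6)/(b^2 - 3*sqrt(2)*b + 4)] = (b^2 - 3*sqrt(2)*b - (b - 6)*(2*b - 3*sqrt(2)) + 4)/(b^2 - 3*sqrt(2)*b + 4)^2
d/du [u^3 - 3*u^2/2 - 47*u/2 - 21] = 3*u^2 - 3*u - 47/2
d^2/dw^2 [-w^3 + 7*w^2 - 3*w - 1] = 14 - 6*w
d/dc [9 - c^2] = -2*c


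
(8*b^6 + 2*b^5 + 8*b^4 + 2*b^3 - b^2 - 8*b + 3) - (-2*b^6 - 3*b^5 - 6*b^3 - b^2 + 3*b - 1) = 10*b^6 + 5*b^5 + 8*b^4 + 8*b^3 - 11*b + 4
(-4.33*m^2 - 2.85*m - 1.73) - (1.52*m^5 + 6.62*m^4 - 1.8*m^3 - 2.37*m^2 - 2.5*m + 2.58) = -1.52*m^5 - 6.62*m^4 + 1.8*m^3 - 1.96*m^2 - 0.35*m - 4.31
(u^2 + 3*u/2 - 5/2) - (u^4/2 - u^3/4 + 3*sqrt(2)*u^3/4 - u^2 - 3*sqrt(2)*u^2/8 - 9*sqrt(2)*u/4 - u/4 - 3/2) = -u^4/2 - 3*sqrt(2)*u^3/4 + u^3/4 + 3*sqrt(2)*u^2/8 + 2*u^2 + 7*u/4 + 9*sqrt(2)*u/4 - 1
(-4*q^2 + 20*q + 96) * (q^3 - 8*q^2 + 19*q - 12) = -4*q^5 + 52*q^4 - 140*q^3 - 340*q^2 + 1584*q - 1152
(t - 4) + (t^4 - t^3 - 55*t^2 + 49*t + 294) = t^4 - t^3 - 55*t^2 + 50*t + 290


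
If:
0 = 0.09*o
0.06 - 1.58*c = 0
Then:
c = 0.04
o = 0.00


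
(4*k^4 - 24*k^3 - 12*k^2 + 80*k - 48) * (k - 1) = 4*k^5 - 28*k^4 + 12*k^3 + 92*k^2 - 128*k + 48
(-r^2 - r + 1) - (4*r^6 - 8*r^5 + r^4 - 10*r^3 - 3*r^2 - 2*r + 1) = -4*r^6 + 8*r^5 - r^4 + 10*r^3 + 2*r^2 + r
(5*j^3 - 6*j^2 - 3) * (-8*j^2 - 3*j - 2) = -40*j^5 + 33*j^4 + 8*j^3 + 36*j^2 + 9*j + 6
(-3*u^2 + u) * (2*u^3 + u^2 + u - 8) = -6*u^5 - u^4 - 2*u^3 + 25*u^2 - 8*u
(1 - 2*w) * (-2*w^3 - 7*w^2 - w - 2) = 4*w^4 + 12*w^3 - 5*w^2 + 3*w - 2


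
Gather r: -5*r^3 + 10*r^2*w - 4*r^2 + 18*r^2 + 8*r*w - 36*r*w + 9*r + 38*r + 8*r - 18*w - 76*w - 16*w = -5*r^3 + r^2*(10*w + 14) + r*(55 - 28*w) - 110*w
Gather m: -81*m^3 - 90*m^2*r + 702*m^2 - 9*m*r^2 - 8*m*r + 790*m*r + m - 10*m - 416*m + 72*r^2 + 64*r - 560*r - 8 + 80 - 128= -81*m^3 + m^2*(702 - 90*r) + m*(-9*r^2 + 782*r - 425) + 72*r^2 - 496*r - 56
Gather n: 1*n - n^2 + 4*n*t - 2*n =-n^2 + n*(4*t - 1)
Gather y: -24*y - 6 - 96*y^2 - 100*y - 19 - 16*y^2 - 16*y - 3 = -112*y^2 - 140*y - 28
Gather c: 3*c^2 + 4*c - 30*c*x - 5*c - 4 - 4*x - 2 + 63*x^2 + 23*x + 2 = 3*c^2 + c*(-30*x - 1) + 63*x^2 + 19*x - 4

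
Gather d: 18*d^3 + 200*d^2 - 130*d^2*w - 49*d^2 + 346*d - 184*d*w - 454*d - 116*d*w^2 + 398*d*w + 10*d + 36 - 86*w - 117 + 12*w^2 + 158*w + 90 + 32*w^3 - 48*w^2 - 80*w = 18*d^3 + d^2*(151 - 130*w) + d*(-116*w^2 + 214*w - 98) + 32*w^3 - 36*w^2 - 8*w + 9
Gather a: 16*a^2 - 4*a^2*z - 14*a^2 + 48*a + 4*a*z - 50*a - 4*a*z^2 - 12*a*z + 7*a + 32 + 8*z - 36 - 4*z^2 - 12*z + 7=a^2*(2 - 4*z) + a*(-4*z^2 - 8*z + 5) - 4*z^2 - 4*z + 3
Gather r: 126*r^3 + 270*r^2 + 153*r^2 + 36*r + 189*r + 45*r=126*r^3 + 423*r^2 + 270*r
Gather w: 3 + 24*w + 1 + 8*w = 32*w + 4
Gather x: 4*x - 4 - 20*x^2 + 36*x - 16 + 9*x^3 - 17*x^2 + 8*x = 9*x^3 - 37*x^2 + 48*x - 20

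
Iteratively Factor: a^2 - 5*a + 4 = (a - 1)*(a - 4)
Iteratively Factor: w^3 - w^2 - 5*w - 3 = (w + 1)*(w^2 - 2*w - 3) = (w - 3)*(w + 1)*(w + 1)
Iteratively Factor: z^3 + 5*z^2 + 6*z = (z + 3)*(z^2 + 2*z) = z*(z + 3)*(z + 2)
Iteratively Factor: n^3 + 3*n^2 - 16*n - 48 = (n + 3)*(n^2 - 16) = (n + 3)*(n + 4)*(n - 4)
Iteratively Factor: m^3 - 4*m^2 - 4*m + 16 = (m + 2)*(m^2 - 6*m + 8) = (m - 2)*(m + 2)*(m - 4)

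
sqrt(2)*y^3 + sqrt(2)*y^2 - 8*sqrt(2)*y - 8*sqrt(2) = (y - 2*sqrt(2))*(y + 2*sqrt(2))*(sqrt(2)*y + sqrt(2))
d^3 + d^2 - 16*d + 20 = (d - 2)^2*(d + 5)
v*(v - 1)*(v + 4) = v^3 + 3*v^2 - 4*v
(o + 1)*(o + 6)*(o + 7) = o^3 + 14*o^2 + 55*o + 42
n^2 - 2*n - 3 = (n - 3)*(n + 1)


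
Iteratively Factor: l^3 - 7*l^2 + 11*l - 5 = (l - 1)*(l^2 - 6*l + 5) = (l - 5)*(l - 1)*(l - 1)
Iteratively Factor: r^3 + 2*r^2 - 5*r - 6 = (r + 1)*(r^2 + r - 6) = (r - 2)*(r + 1)*(r + 3)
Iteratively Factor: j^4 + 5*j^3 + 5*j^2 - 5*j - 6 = (j - 1)*(j^3 + 6*j^2 + 11*j + 6) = (j - 1)*(j + 3)*(j^2 + 3*j + 2) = (j - 1)*(j + 1)*(j + 3)*(j + 2)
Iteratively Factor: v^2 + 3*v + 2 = (v + 1)*(v + 2)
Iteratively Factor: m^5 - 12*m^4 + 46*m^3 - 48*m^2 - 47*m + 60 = (m - 4)*(m^4 - 8*m^3 + 14*m^2 + 8*m - 15) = (m - 4)*(m - 3)*(m^3 - 5*m^2 - m + 5) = (m - 4)*(m - 3)*(m - 1)*(m^2 - 4*m - 5) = (m - 5)*(m - 4)*(m - 3)*(m - 1)*(m + 1)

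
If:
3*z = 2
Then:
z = 2/3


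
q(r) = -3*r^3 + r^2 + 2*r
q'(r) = -9*r^2 + 2*r + 2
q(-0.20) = -0.34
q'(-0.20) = 1.24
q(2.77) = -50.55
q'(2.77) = -61.52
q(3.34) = -93.94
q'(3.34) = -91.72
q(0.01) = 0.02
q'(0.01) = 2.02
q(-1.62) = 12.14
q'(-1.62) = -24.86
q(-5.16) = 428.47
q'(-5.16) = -247.95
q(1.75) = -9.52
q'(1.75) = -22.06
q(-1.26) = 5.07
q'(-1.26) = -14.81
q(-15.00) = 10320.00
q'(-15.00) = -2053.00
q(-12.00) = 5304.00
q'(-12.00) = -1318.00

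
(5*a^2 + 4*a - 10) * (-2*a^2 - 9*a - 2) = -10*a^4 - 53*a^3 - 26*a^2 + 82*a + 20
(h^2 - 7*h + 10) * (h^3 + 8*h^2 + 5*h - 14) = h^5 + h^4 - 41*h^3 + 31*h^2 + 148*h - 140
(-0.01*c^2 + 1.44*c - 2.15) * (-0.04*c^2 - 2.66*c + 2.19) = 0.0004*c^4 - 0.031*c^3 - 3.7663*c^2 + 8.8726*c - 4.7085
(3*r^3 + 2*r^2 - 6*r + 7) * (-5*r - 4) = -15*r^4 - 22*r^3 + 22*r^2 - 11*r - 28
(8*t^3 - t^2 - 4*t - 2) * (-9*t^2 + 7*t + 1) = -72*t^5 + 65*t^4 + 37*t^3 - 11*t^2 - 18*t - 2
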